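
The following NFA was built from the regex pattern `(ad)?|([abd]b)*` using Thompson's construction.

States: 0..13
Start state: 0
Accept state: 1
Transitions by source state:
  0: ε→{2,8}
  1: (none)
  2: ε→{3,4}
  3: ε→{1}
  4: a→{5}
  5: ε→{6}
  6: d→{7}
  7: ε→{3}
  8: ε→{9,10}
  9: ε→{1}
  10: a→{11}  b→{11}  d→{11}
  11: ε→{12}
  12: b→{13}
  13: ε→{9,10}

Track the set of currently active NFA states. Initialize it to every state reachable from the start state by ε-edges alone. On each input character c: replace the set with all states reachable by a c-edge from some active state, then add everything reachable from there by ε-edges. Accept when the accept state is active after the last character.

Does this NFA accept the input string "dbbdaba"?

Answer: REJECT

Trace:
S₀ = ε-closure({0}) = {0,1,2,3,4,8,9,10}
'd' @ 1: {11,12}
'b' @ 2: {1,9,10,13}  [accepting]
'b' @ 3: {11,12}
'd' @ 4: {}  — state set empty
rest 'aba' ignored (set empty)
after full input: {}  (accept=1 not in)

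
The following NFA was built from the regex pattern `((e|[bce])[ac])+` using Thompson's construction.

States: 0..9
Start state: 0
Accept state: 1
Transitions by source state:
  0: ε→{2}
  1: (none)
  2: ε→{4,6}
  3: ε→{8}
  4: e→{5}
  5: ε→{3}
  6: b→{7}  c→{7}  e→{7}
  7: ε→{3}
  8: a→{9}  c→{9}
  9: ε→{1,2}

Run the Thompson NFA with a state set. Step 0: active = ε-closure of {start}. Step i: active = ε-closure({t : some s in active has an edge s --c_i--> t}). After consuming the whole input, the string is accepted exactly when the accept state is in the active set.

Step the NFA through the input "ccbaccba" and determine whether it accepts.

start: ε-closure({0}) = {0,2,4,6}
'c' @ 1: {3,7,8}
'c' @ 2: {1,2,4,6,9}  ✓accept
'b' @ 3: {3,7,8}
'a' @ 4: {1,2,4,6,9}  ✓accept
'c' @ 5: {3,7,8}
'c' @ 6: {1,2,4,6,9}  ✓accept
'b' @ 7: {3,7,8}
'a' @ 8: {1,2,4,6,9}  ✓accept
end set {1,2,4,6,9} — state 1 in

Answer: ACCEPT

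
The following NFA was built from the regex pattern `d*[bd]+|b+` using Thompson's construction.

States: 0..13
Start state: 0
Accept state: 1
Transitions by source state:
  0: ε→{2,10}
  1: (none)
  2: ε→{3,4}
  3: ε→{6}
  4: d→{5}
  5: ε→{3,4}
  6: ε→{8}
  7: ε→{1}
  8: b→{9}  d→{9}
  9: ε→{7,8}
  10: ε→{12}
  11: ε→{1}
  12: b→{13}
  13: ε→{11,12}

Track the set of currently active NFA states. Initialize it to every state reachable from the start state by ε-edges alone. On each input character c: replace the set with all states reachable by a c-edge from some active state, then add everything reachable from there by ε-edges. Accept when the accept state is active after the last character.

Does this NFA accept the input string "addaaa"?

S₀ = ε-closure({0}) = {0,2,3,4,6,8,10,12}
'a' @ 1: {}  — dead — no transitions
rest 'ddaaa' ignored (set empty)
end set {} — state 1 not in

Answer: REJECT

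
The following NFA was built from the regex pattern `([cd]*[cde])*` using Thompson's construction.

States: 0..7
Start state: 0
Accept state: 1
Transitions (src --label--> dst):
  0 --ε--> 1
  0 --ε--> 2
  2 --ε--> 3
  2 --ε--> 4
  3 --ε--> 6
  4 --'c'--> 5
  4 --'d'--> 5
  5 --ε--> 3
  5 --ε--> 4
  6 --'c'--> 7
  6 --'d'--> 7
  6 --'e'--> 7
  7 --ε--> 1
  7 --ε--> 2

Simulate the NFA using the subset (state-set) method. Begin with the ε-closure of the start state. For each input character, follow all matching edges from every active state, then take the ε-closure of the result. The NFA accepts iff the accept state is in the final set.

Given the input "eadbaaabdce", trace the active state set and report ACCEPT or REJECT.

initial (ε-close {0}): {0,1,2,3,4,6}
'e' @ 1: {1,2,3,4,6,7}  ✓accept
'a' @ 2: {}  — state set empty
rest 'dbaaabdce' ignored (set empty)
final: {}; accept 1 not in set

Answer: REJECT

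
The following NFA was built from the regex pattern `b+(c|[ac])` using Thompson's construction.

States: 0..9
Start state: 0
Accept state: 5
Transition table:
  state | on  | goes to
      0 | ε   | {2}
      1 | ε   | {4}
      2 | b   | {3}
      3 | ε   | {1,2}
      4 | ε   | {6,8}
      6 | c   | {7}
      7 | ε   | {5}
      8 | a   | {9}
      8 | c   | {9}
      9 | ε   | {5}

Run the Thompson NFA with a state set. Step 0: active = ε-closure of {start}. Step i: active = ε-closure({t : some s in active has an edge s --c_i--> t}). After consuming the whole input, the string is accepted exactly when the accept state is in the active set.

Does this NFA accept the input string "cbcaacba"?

initial (ε-close {0}): {0,2}
'c' @ 1: {}  — dead — no transitions
rest 'bcaacba' ignored (set empty)
end set {} — state 5 not in

Answer: REJECT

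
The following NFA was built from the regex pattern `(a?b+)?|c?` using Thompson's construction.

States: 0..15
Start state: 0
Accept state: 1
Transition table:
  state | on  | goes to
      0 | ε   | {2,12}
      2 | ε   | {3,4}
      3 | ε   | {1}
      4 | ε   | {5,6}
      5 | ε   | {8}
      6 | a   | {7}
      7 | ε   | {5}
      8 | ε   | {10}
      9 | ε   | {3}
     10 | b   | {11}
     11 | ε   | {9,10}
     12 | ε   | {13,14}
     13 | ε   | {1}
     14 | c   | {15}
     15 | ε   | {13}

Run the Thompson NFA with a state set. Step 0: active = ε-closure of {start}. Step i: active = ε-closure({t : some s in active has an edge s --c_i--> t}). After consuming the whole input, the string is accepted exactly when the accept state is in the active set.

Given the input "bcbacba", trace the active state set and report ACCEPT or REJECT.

initial (ε-close {0}): {0,1,2,3,4,5,6,8,10,12,13,14}
'b' @ 1: {1,3,9,10,11}  [accepting]
'c' @ 2: {}  — no active states
rest 'bacba' ignored (set empty)
end set {} — state 1 not in

Answer: REJECT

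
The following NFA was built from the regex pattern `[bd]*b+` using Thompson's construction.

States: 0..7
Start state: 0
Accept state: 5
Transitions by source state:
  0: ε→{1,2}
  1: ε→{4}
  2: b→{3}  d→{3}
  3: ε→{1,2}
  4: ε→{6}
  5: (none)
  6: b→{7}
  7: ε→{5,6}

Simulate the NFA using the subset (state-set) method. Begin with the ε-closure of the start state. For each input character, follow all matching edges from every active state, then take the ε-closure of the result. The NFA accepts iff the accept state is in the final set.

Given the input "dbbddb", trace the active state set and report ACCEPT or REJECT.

Answer: ACCEPT

Derivation:
S₀ = ε-closure({0}) = {0,1,2,4,6}
'd' @ 1: {1,2,3,4,6}
'b' @ 2: {1,2,3,4,5,6,7}  [accepting]
'b' @ 3: {1,2,3,4,5,6,7}  [accepting]
'd' @ 4: {1,2,3,4,6}
'd' @ 5: {1,2,3,4,6}
'b' @ 6: {1,2,3,4,5,6,7}  [accepting]
end set {1,2,3,4,5,6,7} — state 5 in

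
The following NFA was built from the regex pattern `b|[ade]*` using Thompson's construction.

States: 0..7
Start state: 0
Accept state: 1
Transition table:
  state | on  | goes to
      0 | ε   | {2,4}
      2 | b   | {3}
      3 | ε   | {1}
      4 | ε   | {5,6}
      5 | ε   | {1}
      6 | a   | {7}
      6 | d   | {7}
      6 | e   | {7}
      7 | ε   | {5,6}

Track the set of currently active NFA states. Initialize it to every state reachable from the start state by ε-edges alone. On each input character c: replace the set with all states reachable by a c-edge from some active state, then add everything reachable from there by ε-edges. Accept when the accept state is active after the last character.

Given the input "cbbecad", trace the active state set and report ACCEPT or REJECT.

Answer: REJECT

Trace:
start: ε-closure({0}) = {0,1,2,4,5,6}
'c' @ 1: {}  — dead — no transitions
rest 'bbecad' ignored (set empty)
after full input: {}  (accept=1 not in)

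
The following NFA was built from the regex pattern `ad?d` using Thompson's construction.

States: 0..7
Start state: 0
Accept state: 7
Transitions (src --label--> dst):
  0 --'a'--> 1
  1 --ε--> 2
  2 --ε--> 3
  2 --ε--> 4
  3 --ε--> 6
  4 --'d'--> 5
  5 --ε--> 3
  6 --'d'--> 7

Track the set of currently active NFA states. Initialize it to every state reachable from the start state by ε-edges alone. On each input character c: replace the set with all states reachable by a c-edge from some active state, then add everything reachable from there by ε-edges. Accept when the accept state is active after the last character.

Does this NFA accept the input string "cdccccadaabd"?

Answer: REJECT

Trace:
start: ε-closure({0}) = {0}
'c' @ 1: {}  — no active states
rest 'dccccadaabd' ignored (set empty)
after full input: {}  (accept=7 not in)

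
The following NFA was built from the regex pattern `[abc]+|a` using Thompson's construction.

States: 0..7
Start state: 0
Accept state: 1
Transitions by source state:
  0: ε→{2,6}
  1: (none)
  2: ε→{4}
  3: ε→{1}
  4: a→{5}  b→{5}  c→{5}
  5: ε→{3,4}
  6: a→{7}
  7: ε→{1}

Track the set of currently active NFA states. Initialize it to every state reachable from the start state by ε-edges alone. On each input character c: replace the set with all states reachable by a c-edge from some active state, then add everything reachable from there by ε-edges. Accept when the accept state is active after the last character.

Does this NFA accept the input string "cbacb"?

start: ε-closure({0}) = {0,2,4,6}
'c' @ 1: {1,3,4,5}  ✓accept
'b' @ 2: {1,3,4,5}  ✓accept
'a' @ 3: {1,3,4,5}  ✓accept
'c' @ 4: {1,3,4,5}  ✓accept
'b' @ 5: {1,3,4,5}  ✓accept
after full input: {1,3,4,5}  (accept=1 in)

Answer: ACCEPT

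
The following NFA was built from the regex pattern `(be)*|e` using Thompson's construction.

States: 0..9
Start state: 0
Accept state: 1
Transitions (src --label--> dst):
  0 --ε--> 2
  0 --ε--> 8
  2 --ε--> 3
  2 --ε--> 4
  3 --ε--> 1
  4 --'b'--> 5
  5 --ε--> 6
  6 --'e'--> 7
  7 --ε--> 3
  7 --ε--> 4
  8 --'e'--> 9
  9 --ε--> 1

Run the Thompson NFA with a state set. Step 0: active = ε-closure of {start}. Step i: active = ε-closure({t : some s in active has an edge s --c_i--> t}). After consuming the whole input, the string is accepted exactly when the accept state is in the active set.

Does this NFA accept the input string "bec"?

S₀ = ε-closure({0}) = {0,1,2,3,4,8}
'b' @ 1: {5,6}
'e' @ 2: {1,3,4,7}  [accepting]
'c' @ 3: {}  — state set empty
end set {} — state 1 not in

Answer: REJECT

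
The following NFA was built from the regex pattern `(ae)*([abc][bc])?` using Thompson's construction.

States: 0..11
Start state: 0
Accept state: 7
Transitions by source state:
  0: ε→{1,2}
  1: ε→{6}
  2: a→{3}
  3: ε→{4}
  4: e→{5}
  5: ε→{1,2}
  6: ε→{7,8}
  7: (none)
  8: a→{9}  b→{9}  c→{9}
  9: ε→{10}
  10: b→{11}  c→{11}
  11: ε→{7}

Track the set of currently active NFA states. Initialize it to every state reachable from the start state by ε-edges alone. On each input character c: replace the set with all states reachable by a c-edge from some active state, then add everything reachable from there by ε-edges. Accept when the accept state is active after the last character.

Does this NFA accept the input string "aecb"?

S₀ = ε-closure({0}) = {0,1,2,6,7,8}
'a' @ 1: {3,4,9,10}
'e' @ 2: {1,2,5,6,7,8}  (accept∈set)
'c' @ 3: {9,10}
'b' @ 4: {7,11}  (accept∈set)
final: {7,11}; accept 7 in set

Answer: ACCEPT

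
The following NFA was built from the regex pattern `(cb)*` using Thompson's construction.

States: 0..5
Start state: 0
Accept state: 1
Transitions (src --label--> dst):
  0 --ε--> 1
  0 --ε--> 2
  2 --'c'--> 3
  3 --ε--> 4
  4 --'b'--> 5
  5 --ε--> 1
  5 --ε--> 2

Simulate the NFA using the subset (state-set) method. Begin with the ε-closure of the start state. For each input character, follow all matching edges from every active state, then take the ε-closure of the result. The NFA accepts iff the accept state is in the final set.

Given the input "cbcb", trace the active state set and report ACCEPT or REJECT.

Answer: ACCEPT

Derivation:
start: ε-closure({0}) = {0,1,2}
'c' @ 1: {3,4}
'b' @ 2: {1,2,5}  [accepting]
'c' @ 3: {3,4}
'b' @ 4: {1,2,5}  [accepting]
final: {1,2,5}; accept 1 in set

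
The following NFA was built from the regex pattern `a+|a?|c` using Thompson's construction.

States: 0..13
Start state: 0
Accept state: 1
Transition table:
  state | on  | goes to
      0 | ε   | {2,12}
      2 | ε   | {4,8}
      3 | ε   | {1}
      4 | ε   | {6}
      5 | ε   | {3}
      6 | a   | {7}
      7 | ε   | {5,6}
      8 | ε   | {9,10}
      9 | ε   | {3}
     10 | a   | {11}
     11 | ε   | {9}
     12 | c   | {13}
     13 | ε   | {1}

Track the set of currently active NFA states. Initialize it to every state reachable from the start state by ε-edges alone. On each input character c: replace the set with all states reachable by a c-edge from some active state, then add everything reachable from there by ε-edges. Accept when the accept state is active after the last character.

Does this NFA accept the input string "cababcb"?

S₀ = ε-closure({0}) = {0,1,2,3,4,6,8,9,10,12}
'c' @ 1: {1,13}  ✓accept
'a' @ 2: {}  — no active states
rest 'babcb' ignored (set empty)
final: {}; accept 1 not in set

Answer: REJECT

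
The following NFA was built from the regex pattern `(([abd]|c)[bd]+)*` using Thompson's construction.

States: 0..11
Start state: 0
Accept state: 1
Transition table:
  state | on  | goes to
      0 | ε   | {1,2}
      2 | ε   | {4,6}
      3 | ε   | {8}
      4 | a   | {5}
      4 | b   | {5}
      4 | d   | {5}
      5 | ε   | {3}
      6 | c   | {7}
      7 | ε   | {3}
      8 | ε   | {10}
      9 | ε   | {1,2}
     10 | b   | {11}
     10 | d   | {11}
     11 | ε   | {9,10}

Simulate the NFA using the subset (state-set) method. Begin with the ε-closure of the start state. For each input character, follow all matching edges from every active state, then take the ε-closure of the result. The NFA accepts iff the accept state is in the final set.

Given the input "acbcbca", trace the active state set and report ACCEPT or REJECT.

start: ε-closure({0}) = {0,1,2,4,6}
'a' @ 1: {3,5,8,10}
'c' @ 2: {}  — no active states
rest 'bcbca' ignored (set empty)
final: {}; accept 1 not in set

Answer: REJECT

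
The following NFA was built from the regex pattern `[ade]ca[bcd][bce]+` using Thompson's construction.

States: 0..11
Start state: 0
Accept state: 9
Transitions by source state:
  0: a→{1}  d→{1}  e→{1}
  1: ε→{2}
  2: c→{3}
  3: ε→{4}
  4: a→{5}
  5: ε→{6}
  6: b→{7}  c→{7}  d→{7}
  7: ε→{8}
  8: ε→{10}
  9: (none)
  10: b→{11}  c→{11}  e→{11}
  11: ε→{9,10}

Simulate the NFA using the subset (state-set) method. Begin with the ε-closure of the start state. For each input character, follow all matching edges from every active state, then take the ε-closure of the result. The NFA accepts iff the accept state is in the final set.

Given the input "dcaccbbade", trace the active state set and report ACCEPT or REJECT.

initial (ε-close {0}): {0}
'd' @ 1: {1,2}
'c' @ 2: {3,4}
'a' @ 3: {5,6}
'c' @ 4: {7,8,10}
'c' @ 5: {9,10,11}  ✓accept
'b' @ 6: {9,10,11}  ✓accept
'b' @ 7: {9,10,11}  ✓accept
'a' @ 8: {}  — dead — no transitions
rest 'de' ignored (set empty)
after full input: {}  (accept=9 not in)

Answer: REJECT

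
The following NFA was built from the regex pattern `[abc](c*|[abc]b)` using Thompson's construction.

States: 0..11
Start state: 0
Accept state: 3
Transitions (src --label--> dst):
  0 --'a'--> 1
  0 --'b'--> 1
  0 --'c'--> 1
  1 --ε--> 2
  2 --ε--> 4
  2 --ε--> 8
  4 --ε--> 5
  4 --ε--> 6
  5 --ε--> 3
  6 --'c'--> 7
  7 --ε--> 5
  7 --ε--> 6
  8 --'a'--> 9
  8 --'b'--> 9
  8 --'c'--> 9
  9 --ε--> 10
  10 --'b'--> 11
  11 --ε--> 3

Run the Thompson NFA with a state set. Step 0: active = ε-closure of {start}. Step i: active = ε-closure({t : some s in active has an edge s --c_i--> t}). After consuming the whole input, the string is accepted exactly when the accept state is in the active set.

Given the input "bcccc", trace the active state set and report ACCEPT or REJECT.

Answer: ACCEPT

Steps:
start: ε-closure({0}) = {0}
'b' @ 1: {1,2,3,4,5,6,8}  ✓accept
'c' @ 2: {3,5,6,7,9,10}  ✓accept
'c' @ 3: {3,5,6,7}  ✓accept
'c' @ 4: {3,5,6,7}  ✓accept
'c' @ 5: {3,5,6,7}  ✓accept
end set {3,5,6,7} — state 3 in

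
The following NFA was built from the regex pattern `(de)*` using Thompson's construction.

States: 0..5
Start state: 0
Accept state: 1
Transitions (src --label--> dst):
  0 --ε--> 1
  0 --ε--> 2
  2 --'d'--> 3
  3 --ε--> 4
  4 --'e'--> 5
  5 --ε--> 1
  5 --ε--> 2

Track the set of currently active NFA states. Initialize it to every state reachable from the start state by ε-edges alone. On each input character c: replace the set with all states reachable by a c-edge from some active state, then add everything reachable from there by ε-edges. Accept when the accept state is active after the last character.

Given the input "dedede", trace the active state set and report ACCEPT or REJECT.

initial (ε-close {0}): {0,1,2}
'd' @ 1: {3,4}
'e' @ 2: {1,2,5}  [accepting]
'd' @ 3: {3,4}
'e' @ 4: {1,2,5}  [accepting]
'd' @ 5: {3,4}
'e' @ 6: {1,2,5}  [accepting]
after full input: {1,2,5}  (accept=1 in)

Answer: ACCEPT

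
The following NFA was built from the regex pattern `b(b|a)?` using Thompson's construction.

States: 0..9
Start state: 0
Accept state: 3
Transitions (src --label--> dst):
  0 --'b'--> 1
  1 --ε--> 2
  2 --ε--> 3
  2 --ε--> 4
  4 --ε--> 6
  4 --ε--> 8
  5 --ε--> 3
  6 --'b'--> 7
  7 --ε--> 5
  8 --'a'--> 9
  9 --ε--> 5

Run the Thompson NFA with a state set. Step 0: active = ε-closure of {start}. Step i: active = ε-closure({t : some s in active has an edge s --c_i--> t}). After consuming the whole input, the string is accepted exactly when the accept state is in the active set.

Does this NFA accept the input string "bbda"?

start: ε-closure({0}) = {0}
'b' @ 1: {1,2,3,4,6,8}  [accepting]
'b' @ 2: {3,5,7}  [accepting]
'd' @ 3: {}  — dead — no transitions
rest 'a' ignored (set empty)
after full input: {}  (accept=3 not in)

Answer: REJECT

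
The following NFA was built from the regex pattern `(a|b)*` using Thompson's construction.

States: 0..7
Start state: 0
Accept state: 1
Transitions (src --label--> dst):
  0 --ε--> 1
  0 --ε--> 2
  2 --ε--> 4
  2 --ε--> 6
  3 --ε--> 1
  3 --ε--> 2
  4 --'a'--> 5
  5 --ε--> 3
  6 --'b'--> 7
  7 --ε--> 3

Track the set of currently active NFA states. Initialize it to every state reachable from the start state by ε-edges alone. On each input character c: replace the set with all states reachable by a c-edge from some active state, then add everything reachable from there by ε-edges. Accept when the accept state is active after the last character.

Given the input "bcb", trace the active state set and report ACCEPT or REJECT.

Answer: REJECT

Steps:
initial (ε-close {0}): {0,1,2,4,6}
'b' @ 1: {1,2,3,4,6,7}  (accept∈set)
'c' @ 2: {}  — no active states
rest 'b' ignored (set empty)
end set {} — state 1 not in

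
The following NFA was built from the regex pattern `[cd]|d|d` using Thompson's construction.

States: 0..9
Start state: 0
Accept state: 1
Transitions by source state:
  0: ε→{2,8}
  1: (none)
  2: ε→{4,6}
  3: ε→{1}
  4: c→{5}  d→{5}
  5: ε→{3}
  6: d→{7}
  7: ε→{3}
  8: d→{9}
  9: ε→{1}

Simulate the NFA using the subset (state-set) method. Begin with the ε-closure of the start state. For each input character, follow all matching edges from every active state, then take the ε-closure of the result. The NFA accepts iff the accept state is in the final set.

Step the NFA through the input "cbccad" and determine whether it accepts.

Answer: REJECT

Derivation:
initial (ε-close {0}): {0,2,4,6,8}
'c' @ 1: {1,3,5}  [accepting]
'b' @ 2: {}  — dead — no transitions
rest 'ccad' ignored (set empty)
after full input: {}  (accept=1 not in)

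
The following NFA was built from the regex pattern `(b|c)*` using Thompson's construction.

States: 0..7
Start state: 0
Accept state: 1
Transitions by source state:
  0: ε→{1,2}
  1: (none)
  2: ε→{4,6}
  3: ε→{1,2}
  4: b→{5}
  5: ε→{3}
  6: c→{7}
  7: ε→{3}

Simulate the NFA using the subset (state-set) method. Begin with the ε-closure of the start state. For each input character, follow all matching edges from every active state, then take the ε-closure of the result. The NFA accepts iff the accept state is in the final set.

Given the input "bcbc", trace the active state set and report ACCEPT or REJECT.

Answer: ACCEPT

Trace:
S₀ = ε-closure({0}) = {0,1,2,4,6}
'b' @ 1: {1,2,3,4,5,6}  (accept∈set)
'c' @ 2: {1,2,3,4,6,7}  (accept∈set)
'b' @ 3: {1,2,3,4,5,6}  (accept∈set)
'c' @ 4: {1,2,3,4,6,7}  (accept∈set)
after full input: {1,2,3,4,6,7}  (accept=1 in)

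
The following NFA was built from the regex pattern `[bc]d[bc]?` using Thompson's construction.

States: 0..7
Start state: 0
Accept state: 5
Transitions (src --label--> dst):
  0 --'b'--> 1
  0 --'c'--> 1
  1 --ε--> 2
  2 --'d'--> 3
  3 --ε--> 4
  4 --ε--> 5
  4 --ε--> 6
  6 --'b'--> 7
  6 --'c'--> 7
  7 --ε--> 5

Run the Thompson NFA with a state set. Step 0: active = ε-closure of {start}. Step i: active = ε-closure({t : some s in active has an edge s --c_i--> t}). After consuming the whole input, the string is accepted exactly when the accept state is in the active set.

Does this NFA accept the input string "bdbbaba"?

Answer: REJECT

Steps:
S₀ = ε-closure({0}) = {0}
'b' @ 1: {1,2}
'd' @ 2: {3,4,5,6}  (accept∈set)
'b' @ 3: {5,7}  (accept∈set)
'b' @ 4: {}  — no active states
rest 'aba' ignored (set empty)
end set {} — state 5 not in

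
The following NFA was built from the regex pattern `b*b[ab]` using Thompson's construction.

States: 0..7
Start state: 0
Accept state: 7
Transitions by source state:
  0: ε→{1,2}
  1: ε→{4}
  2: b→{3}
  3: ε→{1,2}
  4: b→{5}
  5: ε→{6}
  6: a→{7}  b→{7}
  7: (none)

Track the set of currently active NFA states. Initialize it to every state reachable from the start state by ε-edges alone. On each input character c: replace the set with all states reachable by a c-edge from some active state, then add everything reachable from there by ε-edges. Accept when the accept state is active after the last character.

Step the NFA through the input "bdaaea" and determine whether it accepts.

start: ε-closure({0}) = {0,1,2,4}
'b' @ 1: {1,2,3,4,5,6}
'd' @ 2: {}  — dead — no transitions
rest 'aaea' ignored (set empty)
end set {} — state 7 not in

Answer: REJECT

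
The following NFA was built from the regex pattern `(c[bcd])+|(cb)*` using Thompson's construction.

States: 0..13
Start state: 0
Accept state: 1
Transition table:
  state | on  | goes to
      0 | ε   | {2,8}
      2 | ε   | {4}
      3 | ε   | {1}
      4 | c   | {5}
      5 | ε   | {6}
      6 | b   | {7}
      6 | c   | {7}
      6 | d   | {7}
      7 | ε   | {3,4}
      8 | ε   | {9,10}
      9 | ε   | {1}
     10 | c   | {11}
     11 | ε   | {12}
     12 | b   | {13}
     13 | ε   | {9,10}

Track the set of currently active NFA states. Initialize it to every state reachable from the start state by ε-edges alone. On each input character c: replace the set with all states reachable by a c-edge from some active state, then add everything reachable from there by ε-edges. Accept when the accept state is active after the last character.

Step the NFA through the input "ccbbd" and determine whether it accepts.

Answer: REJECT

Steps:
S₀ = ε-closure({0}) = {0,1,2,4,8,9,10}
'c' @ 1: {5,6,11,12}
'c' @ 2: {1,3,4,7}  ✓accept
'b' @ 3: {}  — state set empty
rest 'bd' ignored (set empty)
after full input: {}  (accept=1 not in)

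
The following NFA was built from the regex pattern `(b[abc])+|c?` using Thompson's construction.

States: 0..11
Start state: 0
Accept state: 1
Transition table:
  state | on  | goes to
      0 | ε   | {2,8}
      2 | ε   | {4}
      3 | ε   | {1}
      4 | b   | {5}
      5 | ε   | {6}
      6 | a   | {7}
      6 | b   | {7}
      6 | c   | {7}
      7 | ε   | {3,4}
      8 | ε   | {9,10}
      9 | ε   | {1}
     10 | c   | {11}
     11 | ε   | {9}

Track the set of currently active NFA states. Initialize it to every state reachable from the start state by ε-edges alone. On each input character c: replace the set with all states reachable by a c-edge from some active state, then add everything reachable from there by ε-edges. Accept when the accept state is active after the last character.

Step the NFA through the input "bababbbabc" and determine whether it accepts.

S₀ = ε-closure({0}) = {0,1,2,4,8,9,10}
'b' @ 1: {5,6}
'a' @ 2: {1,3,4,7}  [accepting]
'b' @ 3: {5,6}
'a' @ 4: {1,3,4,7}  [accepting]
'b' @ 5: {5,6}
'b' @ 6: {1,3,4,7}  [accepting]
'b' @ 7: {5,6}
'a' @ 8: {1,3,4,7}  [accepting]
'b' @ 9: {5,6}
'c' @ 10: {1,3,4,7}  [accepting]
end set {1,3,4,7} — state 1 in

Answer: ACCEPT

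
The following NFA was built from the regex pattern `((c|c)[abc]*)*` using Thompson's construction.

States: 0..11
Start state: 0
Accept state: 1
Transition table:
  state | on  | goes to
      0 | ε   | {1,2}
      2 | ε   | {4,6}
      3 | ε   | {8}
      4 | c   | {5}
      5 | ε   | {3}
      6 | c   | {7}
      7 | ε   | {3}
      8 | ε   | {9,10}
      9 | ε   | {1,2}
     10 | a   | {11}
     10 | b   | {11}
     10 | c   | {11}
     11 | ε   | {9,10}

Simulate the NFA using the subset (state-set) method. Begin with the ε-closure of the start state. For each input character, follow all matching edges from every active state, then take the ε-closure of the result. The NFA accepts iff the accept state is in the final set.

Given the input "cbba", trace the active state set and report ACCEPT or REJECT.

Answer: ACCEPT

Trace:
start: ε-closure({0}) = {0,1,2,4,6}
'c' @ 1: {1,2,3,4,5,6,7,8,9,10}  (accept∈set)
'b' @ 2: {1,2,4,6,9,10,11}  (accept∈set)
'b' @ 3: {1,2,4,6,9,10,11}  (accept∈set)
'a' @ 4: {1,2,4,6,9,10,11}  (accept∈set)
final: {1,2,4,6,9,10,11}; accept 1 in set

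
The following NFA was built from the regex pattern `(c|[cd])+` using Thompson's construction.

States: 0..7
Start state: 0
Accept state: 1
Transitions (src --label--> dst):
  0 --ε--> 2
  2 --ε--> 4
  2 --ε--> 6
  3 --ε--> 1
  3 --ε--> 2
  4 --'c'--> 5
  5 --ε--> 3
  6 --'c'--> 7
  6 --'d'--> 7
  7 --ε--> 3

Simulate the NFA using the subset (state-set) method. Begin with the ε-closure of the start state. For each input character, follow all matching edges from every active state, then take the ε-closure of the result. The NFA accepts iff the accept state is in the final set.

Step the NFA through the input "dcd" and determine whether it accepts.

Answer: ACCEPT

Trace:
S₀ = ε-closure({0}) = {0,2,4,6}
'd' @ 1: {1,2,3,4,6,7}  (accept∈set)
'c' @ 2: {1,2,3,4,5,6,7}  (accept∈set)
'd' @ 3: {1,2,3,4,6,7}  (accept∈set)
end set {1,2,3,4,6,7} — state 1 in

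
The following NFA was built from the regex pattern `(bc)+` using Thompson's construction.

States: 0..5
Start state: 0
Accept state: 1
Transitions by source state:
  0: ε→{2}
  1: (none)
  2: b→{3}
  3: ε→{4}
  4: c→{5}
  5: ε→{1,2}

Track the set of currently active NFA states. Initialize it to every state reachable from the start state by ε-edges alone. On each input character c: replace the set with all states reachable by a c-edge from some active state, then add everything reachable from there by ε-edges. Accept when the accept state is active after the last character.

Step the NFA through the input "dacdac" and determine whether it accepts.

Answer: REJECT

Derivation:
start: ε-closure({0}) = {0,2}
'd' @ 1: {}  — no active states
rest 'acdac' ignored (set empty)
after full input: {}  (accept=1 not in)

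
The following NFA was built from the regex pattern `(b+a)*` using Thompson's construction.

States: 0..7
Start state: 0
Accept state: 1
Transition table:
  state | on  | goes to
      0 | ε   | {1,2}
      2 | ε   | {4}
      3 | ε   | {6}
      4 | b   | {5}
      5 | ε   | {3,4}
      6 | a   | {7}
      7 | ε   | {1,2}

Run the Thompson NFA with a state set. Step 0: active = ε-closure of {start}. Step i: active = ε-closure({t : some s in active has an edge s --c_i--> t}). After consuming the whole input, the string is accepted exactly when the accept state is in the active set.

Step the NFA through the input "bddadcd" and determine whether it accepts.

start: ε-closure({0}) = {0,1,2,4}
'b' @ 1: {3,4,5,6}
'd' @ 2: {}  — state set empty
rest 'dadcd' ignored (set empty)
after full input: {}  (accept=1 not in)

Answer: REJECT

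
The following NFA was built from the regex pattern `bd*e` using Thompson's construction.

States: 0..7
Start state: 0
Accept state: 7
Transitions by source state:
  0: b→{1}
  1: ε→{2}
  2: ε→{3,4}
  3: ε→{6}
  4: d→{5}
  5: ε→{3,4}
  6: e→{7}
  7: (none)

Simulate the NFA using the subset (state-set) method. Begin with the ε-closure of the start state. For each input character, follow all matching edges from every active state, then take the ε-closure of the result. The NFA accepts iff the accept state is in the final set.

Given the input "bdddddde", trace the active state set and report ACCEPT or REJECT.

Answer: ACCEPT

Steps:
S₀ = ε-closure({0}) = {0}
'b' @ 1: {1,2,3,4,6}
'd' @ 2: {3,4,5,6}
'd' @ 3: {3,4,5,6}
'd' @ 4: {3,4,5,6}
'd' @ 5: {3,4,5,6}
'd' @ 6: {3,4,5,6}
'd' @ 7: {3,4,5,6}
'e' @ 8: {7}  ✓accept
after full input: {7}  (accept=7 in)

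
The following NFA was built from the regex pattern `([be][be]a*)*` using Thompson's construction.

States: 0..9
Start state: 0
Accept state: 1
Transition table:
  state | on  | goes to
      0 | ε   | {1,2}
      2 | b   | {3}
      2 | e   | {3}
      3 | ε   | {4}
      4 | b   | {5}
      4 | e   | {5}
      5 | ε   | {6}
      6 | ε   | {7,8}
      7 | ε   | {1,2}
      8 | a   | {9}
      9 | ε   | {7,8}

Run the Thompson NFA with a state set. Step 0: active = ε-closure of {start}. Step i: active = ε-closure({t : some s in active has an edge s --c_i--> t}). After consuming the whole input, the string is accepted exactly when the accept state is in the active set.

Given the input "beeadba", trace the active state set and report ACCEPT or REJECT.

Answer: REJECT

Trace:
S₀ = ε-closure({0}) = {0,1,2}
'b' @ 1: {3,4}
'e' @ 2: {1,2,5,6,7,8}  ✓accept
'e' @ 3: {3,4}
'a' @ 4: {}  — dead — no transitions
rest 'dba' ignored (set empty)
end set {} — state 1 not in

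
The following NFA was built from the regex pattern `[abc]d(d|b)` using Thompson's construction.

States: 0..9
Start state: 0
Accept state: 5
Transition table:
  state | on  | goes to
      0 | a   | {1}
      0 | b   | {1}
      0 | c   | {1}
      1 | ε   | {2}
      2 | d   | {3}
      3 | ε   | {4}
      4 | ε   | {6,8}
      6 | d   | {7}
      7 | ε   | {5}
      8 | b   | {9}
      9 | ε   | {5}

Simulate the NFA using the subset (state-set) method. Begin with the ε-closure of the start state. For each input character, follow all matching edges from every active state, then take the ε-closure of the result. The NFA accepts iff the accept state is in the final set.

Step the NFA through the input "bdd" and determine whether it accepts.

Answer: ACCEPT

Steps:
start: ε-closure({0}) = {0}
'b' @ 1: {1,2}
'd' @ 2: {3,4,6,8}
'd' @ 3: {5,7}  [accepting]
final: {5,7}; accept 5 in set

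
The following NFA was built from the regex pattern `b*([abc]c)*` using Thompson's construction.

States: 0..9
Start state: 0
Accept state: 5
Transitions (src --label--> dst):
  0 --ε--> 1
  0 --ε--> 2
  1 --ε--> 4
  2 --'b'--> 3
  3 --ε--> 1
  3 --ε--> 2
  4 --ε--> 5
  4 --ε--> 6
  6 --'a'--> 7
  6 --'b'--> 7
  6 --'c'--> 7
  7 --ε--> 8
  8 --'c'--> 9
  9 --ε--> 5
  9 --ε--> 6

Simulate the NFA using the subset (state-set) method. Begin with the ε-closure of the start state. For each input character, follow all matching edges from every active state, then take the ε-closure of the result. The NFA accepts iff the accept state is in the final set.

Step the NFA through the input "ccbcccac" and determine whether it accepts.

start: ε-closure({0}) = {0,1,2,4,5,6}
'c' @ 1: {7,8}
'c' @ 2: {5,6,9}  ✓accept
'b' @ 3: {7,8}
'c' @ 4: {5,6,9}  ✓accept
'c' @ 5: {7,8}
'c' @ 6: {5,6,9}  ✓accept
'a' @ 7: {7,8}
'c' @ 8: {5,6,9}  ✓accept
final: {5,6,9}; accept 5 in set

Answer: ACCEPT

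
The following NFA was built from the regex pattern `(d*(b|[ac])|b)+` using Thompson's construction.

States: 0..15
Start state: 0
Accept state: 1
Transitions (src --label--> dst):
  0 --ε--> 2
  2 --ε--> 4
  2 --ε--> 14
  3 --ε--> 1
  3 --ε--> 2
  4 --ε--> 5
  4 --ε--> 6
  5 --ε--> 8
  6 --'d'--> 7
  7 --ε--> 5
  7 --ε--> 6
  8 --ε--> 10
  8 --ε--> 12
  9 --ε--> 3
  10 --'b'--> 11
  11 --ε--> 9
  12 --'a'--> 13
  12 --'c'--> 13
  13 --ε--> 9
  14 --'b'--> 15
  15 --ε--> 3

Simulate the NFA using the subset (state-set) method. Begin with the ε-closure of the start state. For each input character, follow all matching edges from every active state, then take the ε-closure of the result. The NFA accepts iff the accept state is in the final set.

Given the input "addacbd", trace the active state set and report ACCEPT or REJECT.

Answer: REJECT

Derivation:
S₀ = ε-closure({0}) = {0,2,4,5,6,8,10,12,14}
'a' @ 1: {1,2,3,4,5,6,8,9,10,12,13,14}  ✓accept
'd' @ 2: {5,6,7,8,10,12}
'd' @ 3: {5,6,7,8,10,12}
'a' @ 4: {1,2,3,4,5,6,8,9,10,12,13,14}  ✓accept
'c' @ 5: {1,2,3,4,5,6,8,9,10,12,13,14}  ✓accept
'b' @ 6: {1,2,3,4,5,6,8,9,10,11,12,14,15}  ✓accept
'd' @ 7: {5,6,7,8,10,12}
after full input: {5,6,7,8,10,12}  (accept=1 not in)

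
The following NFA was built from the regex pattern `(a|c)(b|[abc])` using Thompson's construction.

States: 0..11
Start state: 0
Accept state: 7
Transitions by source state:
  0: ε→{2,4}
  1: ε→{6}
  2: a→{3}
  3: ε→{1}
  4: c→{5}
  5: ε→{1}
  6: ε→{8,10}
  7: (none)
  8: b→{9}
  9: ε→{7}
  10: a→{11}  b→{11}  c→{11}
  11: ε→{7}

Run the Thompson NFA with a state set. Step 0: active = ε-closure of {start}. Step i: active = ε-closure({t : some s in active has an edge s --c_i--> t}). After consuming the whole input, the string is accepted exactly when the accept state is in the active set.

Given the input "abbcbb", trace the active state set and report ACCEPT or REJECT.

Answer: REJECT

Derivation:
S₀ = ε-closure({0}) = {0,2,4}
'a' @ 1: {1,3,6,8,10}
'b' @ 2: {7,9,11}  [accepting]
'b' @ 3: {}  — no active states
rest 'cbb' ignored (set empty)
final: {}; accept 7 not in set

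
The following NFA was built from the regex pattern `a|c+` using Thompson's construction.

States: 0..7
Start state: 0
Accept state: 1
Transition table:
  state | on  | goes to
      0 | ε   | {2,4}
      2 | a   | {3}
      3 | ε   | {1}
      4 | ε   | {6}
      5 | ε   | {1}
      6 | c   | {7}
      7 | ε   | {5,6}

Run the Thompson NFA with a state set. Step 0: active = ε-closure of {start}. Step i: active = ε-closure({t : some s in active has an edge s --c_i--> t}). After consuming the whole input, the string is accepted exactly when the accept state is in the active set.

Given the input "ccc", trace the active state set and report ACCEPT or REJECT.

start: ε-closure({0}) = {0,2,4,6}
'c' @ 1: {1,5,6,7}  [accepting]
'c' @ 2: {1,5,6,7}  [accepting]
'c' @ 3: {1,5,6,7}  [accepting]
after full input: {1,5,6,7}  (accept=1 in)

Answer: ACCEPT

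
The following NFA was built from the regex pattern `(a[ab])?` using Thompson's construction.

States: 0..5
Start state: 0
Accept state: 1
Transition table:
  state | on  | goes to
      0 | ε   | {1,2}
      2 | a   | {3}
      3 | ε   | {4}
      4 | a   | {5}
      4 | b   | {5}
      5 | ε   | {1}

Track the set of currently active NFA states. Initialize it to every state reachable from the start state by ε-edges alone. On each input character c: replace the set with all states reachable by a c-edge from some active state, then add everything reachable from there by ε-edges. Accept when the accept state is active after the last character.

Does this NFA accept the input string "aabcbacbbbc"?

initial (ε-close {0}): {0,1,2}
'a' @ 1: {3,4}
'a' @ 2: {1,5}  (accept∈set)
'b' @ 3: {}  — dead — no transitions
rest 'cbacbbbc' ignored (set empty)
final: {}; accept 1 not in set

Answer: REJECT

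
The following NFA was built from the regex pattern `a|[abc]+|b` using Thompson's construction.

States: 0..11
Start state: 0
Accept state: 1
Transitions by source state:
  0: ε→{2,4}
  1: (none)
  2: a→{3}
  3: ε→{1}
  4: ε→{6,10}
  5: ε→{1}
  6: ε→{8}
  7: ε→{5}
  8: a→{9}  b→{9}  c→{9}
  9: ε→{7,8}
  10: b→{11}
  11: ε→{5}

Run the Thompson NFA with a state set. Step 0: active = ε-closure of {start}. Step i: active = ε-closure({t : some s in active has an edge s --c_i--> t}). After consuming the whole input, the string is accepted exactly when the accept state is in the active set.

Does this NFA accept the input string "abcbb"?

Answer: ACCEPT

Derivation:
initial (ε-close {0}): {0,2,4,6,8,10}
'a' @ 1: {1,3,5,7,8,9}  [accepting]
'b' @ 2: {1,5,7,8,9}  [accepting]
'c' @ 3: {1,5,7,8,9}  [accepting]
'b' @ 4: {1,5,7,8,9}  [accepting]
'b' @ 5: {1,5,7,8,9}  [accepting]
end set {1,5,7,8,9} — state 1 in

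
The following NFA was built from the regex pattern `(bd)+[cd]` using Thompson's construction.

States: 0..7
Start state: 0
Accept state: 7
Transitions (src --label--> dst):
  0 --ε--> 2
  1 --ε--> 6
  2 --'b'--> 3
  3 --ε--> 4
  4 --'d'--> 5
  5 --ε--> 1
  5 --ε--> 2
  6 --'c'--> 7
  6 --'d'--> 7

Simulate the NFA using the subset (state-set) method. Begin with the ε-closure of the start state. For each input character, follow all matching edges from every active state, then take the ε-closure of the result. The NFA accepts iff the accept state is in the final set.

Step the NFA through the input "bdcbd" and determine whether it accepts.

Answer: REJECT

Steps:
S₀ = ε-closure({0}) = {0,2}
'b' @ 1: {3,4}
'd' @ 2: {1,2,5,6}
'c' @ 3: {7}  [accepting]
'b' @ 4: {}  — no active states
rest 'd' ignored (set empty)
end set {} — state 7 not in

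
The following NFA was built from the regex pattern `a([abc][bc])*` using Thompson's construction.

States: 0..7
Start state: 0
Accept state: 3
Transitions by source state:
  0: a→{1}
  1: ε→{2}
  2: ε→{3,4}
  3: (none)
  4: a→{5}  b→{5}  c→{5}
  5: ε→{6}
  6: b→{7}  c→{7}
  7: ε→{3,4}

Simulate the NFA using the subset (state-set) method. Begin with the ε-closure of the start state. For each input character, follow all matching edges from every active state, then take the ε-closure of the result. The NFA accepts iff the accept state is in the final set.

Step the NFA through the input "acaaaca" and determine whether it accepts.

start: ε-closure({0}) = {0}
'a' @ 1: {1,2,3,4}  [accepting]
'c' @ 2: {5,6}
'a' @ 3: {}  — state set empty
rest 'aaca' ignored (set empty)
after full input: {}  (accept=3 not in)

Answer: REJECT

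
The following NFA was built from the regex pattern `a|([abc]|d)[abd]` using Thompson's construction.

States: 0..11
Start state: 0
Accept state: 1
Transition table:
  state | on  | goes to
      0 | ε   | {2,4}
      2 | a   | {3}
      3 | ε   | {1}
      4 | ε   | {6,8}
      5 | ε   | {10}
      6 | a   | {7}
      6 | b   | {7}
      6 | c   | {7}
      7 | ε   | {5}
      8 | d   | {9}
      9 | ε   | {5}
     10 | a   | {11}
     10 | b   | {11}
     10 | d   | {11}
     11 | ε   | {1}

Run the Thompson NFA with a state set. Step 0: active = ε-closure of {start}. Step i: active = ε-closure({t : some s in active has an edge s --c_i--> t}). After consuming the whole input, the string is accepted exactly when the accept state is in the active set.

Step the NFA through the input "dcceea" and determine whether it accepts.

Answer: REJECT

Derivation:
S₀ = ε-closure({0}) = {0,2,4,6,8}
'd' @ 1: {5,9,10}
'c' @ 2: {}  — no active states
rest 'ceea' ignored (set empty)
final: {}; accept 1 not in set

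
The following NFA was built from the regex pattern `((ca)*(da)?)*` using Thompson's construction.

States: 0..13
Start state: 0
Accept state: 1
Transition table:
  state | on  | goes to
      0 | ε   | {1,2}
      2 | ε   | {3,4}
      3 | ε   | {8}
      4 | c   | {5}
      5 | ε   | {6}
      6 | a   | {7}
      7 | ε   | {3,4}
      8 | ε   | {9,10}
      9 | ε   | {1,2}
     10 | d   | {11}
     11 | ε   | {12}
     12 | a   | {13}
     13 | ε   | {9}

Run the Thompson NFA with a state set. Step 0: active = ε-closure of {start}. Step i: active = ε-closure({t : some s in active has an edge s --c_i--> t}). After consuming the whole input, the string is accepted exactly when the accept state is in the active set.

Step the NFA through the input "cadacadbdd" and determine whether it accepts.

Answer: REJECT

Steps:
S₀ = ε-closure({0}) = {0,1,2,3,4,8,9,10}
'c' @ 1: {5,6}
'a' @ 2: {1,2,3,4,7,8,9,10}  ✓accept
'd' @ 3: {11,12}
'a' @ 4: {1,2,3,4,8,9,10,13}  ✓accept
'c' @ 5: {5,6}
'a' @ 6: {1,2,3,4,7,8,9,10}  ✓accept
'd' @ 7: {11,12}
'b' @ 8: {}  — dead — no transitions
rest 'dd' ignored (set empty)
end set {} — state 1 not in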